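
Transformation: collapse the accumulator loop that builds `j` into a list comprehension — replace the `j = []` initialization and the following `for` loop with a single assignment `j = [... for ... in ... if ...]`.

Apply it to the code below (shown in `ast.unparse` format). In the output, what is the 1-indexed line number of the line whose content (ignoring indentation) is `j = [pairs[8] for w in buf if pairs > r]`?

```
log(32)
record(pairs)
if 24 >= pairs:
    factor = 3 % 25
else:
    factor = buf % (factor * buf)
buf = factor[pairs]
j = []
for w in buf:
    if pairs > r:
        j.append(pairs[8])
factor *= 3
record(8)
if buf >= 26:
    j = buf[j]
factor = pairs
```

8

Transformed code:
log(32)
record(pairs)
if 24 >= pairs:
    factor = 3 % 25
else:
    factor = buf % (factor * buf)
buf = factor[pairs]
j = [pairs[8] for w in buf if pairs > r]
factor *= 3
record(8)
if buf >= 26:
    j = buf[j]
factor = pairs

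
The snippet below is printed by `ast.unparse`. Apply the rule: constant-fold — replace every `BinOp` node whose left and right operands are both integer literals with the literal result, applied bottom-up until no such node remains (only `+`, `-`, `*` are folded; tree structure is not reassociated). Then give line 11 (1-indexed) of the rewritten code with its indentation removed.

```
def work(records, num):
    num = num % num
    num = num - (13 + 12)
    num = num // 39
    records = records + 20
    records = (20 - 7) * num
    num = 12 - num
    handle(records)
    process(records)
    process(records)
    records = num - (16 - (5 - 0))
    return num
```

Transformed code:
def work(records, num):
    num = num % num
    num = num - 25
    num = num // 39
    records = records + 20
    records = 13 * num
    num = 12 - num
    handle(records)
    process(records)
    process(records)
    records = num - 11
    return num

records = num - 11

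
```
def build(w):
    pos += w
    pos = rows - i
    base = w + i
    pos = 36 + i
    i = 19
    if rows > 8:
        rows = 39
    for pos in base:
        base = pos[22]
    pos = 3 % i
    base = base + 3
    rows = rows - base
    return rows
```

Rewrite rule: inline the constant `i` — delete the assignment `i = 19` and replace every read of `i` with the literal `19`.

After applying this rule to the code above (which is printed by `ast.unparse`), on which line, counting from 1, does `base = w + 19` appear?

Transformed code:
def build(w):
    pos += w
    pos = rows - 19
    base = w + 19
    pos = 36 + 19
    if rows > 8:
        rows = 39
    for pos in base:
        base = pos[22]
    pos = 3 % 19
    base = base + 3
    rows = rows - base
    return rows

4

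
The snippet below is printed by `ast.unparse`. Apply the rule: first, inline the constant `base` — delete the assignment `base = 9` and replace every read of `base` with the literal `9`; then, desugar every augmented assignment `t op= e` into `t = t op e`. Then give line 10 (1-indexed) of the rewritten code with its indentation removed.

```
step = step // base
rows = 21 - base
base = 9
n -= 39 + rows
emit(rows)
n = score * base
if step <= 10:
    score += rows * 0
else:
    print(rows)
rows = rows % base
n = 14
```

Transformed code:
step = step // 9
rows = 21 - 9
n = n - (39 + rows)
emit(rows)
n = score * 9
if step <= 10:
    score = score + rows * 0
else:
    print(rows)
rows = rows % 9
n = 14

rows = rows % 9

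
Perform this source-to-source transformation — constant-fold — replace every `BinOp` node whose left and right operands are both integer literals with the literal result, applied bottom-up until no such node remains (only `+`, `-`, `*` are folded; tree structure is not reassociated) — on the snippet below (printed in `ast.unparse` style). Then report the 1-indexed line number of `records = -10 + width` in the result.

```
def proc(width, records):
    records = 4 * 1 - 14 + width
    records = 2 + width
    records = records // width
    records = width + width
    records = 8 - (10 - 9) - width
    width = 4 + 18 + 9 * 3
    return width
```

2

Transformed code:
def proc(width, records):
    records = -10 + width
    records = 2 + width
    records = records // width
    records = width + width
    records = 7 - width
    width = 49
    return width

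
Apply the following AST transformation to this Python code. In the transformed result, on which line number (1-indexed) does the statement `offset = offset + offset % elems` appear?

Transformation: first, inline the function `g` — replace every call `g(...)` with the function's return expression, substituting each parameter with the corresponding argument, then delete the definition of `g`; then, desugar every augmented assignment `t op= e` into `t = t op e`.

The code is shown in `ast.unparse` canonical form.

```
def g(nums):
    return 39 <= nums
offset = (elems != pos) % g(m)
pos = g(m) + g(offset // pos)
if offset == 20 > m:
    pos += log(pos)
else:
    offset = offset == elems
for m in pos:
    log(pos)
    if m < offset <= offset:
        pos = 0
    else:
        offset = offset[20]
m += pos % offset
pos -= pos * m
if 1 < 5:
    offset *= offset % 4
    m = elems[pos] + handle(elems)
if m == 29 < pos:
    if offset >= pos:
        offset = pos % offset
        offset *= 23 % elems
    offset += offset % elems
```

Transformed code:
offset = (elems != pos) % (39 <= m)
pos = (39 <= m) + (39 <= offset // pos)
if offset == 20 > m:
    pos = pos + log(pos)
else:
    offset = offset == elems
for m in pos:
    log(pos)
    if m < offset <= offset:
        pos = 0
    else:
        offset = offset[20]
m = m + pos % offset
pos = pos - pos * m
if 1 < 5:
    offset = offset * (offset % 4)
    m = elems[pos] + handle(elems)
if m == 29 < pos:
    if offset >= pos:
        offset = pos % offset
        offset = offset * (23 % elems)
    offset = offset + offset % elems

22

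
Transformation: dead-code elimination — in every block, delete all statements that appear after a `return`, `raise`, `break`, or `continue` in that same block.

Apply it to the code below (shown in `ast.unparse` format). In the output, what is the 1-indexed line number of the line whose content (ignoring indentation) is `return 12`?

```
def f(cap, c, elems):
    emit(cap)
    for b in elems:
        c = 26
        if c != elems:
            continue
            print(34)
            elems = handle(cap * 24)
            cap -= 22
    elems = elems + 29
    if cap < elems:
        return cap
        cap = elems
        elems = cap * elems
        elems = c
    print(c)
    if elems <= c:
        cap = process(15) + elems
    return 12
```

13

Transformed code:
def f(cap, c, elems):
    emit(cap)
    for b in elems:
        c = 26
        if c != elems:
            continue
    elems = elems + 29
    if cap < elems:
        return cap
    print(c)
    if elems <= c:
        cap = process(15) + elems
    return 12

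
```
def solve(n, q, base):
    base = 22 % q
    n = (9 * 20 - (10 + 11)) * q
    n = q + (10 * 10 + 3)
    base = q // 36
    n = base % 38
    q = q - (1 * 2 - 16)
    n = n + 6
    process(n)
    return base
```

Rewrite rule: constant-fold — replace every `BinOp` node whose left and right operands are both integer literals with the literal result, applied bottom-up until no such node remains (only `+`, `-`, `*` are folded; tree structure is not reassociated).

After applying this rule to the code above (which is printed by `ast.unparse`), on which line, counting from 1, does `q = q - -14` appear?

Transformed code:
def solve(n, q, base):
    base = 22 % q
    n = 159 * q
    n = q + 103
    base = q // 36
    n = base % 38
    q = q - -14
    n = n + 6
    process(n)
    return base

7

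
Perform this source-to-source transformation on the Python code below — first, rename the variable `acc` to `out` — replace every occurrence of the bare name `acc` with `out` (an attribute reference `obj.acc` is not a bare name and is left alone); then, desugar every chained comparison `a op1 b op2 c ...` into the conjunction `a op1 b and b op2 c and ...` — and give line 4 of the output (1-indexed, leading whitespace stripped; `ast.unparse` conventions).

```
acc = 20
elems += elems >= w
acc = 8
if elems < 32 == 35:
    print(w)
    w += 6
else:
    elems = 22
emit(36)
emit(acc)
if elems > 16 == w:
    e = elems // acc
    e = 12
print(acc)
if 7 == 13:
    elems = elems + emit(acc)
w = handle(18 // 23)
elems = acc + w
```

if elems < 32 and 32 == 35:

Transformed code:
out = 20
elems += elems >= w
out = 8
if elems < 32 and 32 == 35:
    print(w)
    w += 6
else:
    elems = 22
emit(36)
emit(out)
if elems > 16 and 16 == w:
    e = elems // out
    e = 12
print(out)
if 7 == 13:
    elems = elems + emit(out)
w = handle(18 // 23)
elems = out + w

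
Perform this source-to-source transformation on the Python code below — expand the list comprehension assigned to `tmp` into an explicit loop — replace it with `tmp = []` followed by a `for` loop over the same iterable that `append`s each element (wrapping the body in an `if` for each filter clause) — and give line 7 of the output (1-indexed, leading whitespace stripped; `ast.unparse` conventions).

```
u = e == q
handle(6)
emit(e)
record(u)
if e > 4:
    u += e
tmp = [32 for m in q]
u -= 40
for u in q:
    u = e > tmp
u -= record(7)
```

Transformed code:
u = e == q
handle(6)
emit(e)
record(u)
if e > 4:
    u += e
tmp = []
for m in q:
    tmp.append(32)
u -= 40
for u in q:
    u = e > tmp
u -= record(7)

tmp = []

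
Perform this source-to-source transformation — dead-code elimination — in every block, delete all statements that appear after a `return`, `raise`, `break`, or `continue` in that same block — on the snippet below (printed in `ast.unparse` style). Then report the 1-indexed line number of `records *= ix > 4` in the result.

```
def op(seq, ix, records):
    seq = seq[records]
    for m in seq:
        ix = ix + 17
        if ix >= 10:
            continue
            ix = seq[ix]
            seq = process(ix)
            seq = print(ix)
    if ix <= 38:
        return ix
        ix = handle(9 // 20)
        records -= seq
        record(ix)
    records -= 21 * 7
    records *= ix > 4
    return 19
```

10

Transformed code:
def op(seq, ix, records):
    seq = seq[records]
    for m in seq:
        ix = ix + 17
        if ix >= 10:
            continue
    if ix <= 38:
        return ix
    records -= 21 * 7
    records *= ix > 4
    return 19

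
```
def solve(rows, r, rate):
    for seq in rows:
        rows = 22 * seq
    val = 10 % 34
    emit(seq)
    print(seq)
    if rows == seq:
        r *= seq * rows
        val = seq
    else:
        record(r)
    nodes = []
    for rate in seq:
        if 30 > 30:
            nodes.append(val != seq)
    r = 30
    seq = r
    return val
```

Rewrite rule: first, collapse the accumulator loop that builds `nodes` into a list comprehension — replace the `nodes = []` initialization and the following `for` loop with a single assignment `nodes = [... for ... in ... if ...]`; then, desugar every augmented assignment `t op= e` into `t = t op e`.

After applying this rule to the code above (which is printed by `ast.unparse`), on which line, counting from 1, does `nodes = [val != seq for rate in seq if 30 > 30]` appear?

Transformed code:
def solve(rows, r, rate):
    for seq in rows:
        rows = 22 * seq
    val = 10 % 34
    emit(seq)
    print(seq)
    if rows == seq:
        r = r * (seq * rows)
        val = seq
    else:
        record(r)
    nodes = [val != seq for rate in seq if 30 > 30]
    r = 30
    seq = r
    return val

12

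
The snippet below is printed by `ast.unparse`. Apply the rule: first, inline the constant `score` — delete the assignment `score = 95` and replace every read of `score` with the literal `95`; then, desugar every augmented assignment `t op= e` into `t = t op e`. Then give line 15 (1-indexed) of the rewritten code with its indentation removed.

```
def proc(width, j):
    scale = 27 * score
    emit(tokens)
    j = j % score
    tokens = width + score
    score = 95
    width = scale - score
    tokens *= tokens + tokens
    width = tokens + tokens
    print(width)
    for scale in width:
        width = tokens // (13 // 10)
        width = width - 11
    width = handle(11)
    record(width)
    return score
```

Transformed code:
def proc(width, j):
    scale = 27 * 95
    emit(tokens)
    j = j % 95
    tokens = width + 95
    width = scale - 95
    tokens = tokens * (tokens + tokens)
    width = tokens + tokens
    print(width)
    for scale in width:
        width = tokens // (13 // 10)
        width = width - 11
    width = handle(11)
    record(width)
    return 95

return 95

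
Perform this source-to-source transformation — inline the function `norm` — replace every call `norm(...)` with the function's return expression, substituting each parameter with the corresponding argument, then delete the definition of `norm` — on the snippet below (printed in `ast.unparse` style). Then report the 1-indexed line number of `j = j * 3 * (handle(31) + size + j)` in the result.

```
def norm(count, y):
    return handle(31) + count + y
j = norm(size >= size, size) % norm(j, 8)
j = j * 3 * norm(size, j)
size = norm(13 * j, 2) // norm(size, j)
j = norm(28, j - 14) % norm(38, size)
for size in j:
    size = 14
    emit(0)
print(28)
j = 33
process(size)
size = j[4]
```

2

Transformed code:
j = (handle(31) + (size >= size) + size) % (handle(31) + j + 8)
j = j * 3 * (handle(31) + size + j)
size = (handle(31) + 13 * j + 2) // (handle(31) + size + j)
j = (handle(31) + 28 + (j - 14)) % (handle(31) + 38 + size)
for size in j:
    size = 14
    emit(0)
print(28)
j = 33
process(size)
size = j[4]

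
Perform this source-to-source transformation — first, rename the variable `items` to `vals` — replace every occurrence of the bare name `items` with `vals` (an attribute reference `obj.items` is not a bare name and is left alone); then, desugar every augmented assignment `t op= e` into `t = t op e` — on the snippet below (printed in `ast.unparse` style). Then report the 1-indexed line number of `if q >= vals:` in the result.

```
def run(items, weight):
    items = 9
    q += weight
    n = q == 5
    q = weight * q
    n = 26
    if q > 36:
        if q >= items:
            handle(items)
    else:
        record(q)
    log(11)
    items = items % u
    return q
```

8

Transformed code:
def run(vals, weight):
    vals = 9
    q = q + weight
    n = q == 5
    q = weight * q
    n = 26
    if q > 36:
        if q >= vals:
            handle(vals)
    else:
        record(q)
    log(11)
    vals = vals % u
    return q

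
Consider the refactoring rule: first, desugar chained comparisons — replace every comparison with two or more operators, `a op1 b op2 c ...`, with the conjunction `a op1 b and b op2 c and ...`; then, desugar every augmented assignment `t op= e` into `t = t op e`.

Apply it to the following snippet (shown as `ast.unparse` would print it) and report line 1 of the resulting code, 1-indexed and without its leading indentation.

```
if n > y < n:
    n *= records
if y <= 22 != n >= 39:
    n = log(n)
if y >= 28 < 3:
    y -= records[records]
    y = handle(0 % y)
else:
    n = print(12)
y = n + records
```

Transformed code:
if n > y and y < n:
    n = n * records
if y <= 22 and 22 != n and (n >= 39):
    n = log(n)
if y >= 28 and 28 < 3:
    y = y - records[records]
    y = handle(0 % y)
else:
    n = print(12)
y = n + records

if n > y and y < n:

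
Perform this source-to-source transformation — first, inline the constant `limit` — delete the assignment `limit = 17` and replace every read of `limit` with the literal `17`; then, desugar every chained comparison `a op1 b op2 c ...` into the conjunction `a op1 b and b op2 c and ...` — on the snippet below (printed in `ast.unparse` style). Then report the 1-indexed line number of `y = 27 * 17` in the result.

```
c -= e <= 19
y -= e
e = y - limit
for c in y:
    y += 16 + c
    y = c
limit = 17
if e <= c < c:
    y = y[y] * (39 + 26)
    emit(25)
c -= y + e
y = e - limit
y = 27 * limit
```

12

Transformed code:
c -= e <= 19
y -= e
e = y - 17
for c in y:
    y += 16 + c
    y = c
if e <= c and c < c:
    y = y[y] * (39 + 26)
    emit(25)
c -= y + e
y = e - 17
y = 27 * 17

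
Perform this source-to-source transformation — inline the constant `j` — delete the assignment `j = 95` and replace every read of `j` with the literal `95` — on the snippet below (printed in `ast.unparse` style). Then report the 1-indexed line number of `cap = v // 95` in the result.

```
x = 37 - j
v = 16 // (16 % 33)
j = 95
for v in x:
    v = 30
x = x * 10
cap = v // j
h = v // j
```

Transformed code:
x = 37 - 95
v = 16 // (16 % 33)
for v in x:
    v = 30
x = x * 10
cap = v // 95
h = v // 95

6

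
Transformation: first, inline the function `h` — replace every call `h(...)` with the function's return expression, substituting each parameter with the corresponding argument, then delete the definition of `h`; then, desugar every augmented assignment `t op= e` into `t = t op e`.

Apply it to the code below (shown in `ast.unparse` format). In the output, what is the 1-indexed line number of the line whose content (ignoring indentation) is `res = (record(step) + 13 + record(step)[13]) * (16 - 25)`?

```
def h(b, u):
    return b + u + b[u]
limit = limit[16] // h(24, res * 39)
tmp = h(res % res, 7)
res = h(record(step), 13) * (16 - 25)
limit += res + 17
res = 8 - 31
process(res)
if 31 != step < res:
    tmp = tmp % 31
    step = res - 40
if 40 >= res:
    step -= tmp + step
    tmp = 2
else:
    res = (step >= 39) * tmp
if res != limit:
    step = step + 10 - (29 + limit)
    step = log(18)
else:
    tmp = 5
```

3

Transformed code:
limit = limit[16] // (24 + res * 39 + 24[res * 39])
tmp = res % res + 7 + (res % res)[7]
res = (record(step) + 13 + record(step)[13]) * (16 - 25)
limit = limit + (res + 17)
res = 8 - 31
process(res)
if 31 != step < res:
    tmp = tmp % 31
    step = res - 40
if 40 >= res:
    step = step - (tmp + step)
    tmp = 2
else:
    res = (step >= 39) * tmp
if res != limit:
    step = step + 10 - (29 + limit)
    step = log(18)
else:
    tmp = 5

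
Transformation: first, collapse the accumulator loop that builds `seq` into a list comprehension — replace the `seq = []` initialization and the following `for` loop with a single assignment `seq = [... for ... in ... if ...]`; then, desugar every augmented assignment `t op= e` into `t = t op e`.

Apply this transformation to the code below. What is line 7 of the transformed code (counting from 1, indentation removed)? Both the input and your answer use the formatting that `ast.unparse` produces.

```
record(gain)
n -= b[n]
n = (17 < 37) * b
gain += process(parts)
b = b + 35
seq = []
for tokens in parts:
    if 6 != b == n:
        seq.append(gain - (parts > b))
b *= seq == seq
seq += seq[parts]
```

b = b * (seq == seq)

Transformed code:
record(gain)
n = n - b[n]
n = (17 < 37) * b
gain = gain + process(parts)
b = b + 35
seq = [gain - (parts > b) for tokens in parts if 6 != b == n]
b = b * (seq == seq)
seq = seq + seq[parts]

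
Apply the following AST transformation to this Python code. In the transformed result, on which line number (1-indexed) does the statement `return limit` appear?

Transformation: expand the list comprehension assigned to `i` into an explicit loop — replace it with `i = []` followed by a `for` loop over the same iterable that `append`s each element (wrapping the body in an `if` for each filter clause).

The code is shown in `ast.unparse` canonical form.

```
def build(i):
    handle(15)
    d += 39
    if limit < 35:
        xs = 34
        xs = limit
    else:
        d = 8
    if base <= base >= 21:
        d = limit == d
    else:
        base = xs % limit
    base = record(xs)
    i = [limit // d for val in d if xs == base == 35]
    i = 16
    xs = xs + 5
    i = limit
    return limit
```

21

Transformed code:
def build(i):
    handle(15)
    d += 39
    if limit < 35:
        xs = 34
        xs = limit
    else:
        d = 8
    if base <= base >= 21:
        d = limit == d
    else:
        base = xs % limit
    base = record(xs)
    i = []
    for val in d:
        if xs == base == 35:
            i.append(limit // d)
    i = 16
    xs = xs + 5
    i = limit
    return limit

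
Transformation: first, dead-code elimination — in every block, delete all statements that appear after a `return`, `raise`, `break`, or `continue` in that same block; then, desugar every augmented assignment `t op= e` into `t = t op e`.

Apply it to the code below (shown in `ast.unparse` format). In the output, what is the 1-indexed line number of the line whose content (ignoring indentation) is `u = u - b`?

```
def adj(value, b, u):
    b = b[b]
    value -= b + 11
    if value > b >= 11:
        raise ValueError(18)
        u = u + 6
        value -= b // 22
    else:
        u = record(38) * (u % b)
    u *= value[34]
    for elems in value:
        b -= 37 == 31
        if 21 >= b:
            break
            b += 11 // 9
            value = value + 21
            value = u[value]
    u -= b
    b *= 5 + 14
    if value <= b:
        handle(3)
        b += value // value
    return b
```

13

Transformed code:
def adj(value, b, u):
    b = b[b]
    value = value - (b + 11)
    if value > b >= 11:
        raise ValueError(18)
    else:
        u = record(38) * (u % b)
    u = u * value[34]
    for elems in value:
        b = b - (37 == 31)
        if 21 >= b:
            break
    u = u - b
    b = b * (5 + 14)
    if value <= b:
        handle(3)
        b = b + value // value
    return b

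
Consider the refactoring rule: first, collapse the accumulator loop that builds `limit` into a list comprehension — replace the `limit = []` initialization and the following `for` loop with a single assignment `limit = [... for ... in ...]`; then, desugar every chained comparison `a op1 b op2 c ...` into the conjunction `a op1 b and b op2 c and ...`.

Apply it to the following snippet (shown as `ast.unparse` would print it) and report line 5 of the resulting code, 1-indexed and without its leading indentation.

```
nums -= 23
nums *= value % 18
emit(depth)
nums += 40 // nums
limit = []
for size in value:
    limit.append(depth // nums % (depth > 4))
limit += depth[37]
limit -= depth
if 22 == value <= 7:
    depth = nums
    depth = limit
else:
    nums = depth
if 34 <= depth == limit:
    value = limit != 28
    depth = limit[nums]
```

Transformed code:
nums -= 23
nums *= value % 18
emit(depth)
nums += 40 // nums
limit = [depth // nums % (depth > 4) for size in value]
limit += depth[37]
limit -= depth
if 22 == value and value <= 7:
    depth = nums
    depth = limit
else:
    nums = depth
if 34 <= depth and depth == limit:
    value = limit != 28
    depth = limit[nums]

limit = [depth // nums % (depth > 4) for size in value]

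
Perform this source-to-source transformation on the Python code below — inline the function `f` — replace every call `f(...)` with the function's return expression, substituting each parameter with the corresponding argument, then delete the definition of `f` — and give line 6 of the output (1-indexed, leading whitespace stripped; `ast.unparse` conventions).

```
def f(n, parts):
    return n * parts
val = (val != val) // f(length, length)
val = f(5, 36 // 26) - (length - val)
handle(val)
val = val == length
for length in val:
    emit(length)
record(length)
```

Transformed code:
val = (val != val) // (length * length)
val = 5 * (36 // 26) - (length - val)
handle(val)
val = val == length
for length in val:
    emit(length)
record(length)

emit(length)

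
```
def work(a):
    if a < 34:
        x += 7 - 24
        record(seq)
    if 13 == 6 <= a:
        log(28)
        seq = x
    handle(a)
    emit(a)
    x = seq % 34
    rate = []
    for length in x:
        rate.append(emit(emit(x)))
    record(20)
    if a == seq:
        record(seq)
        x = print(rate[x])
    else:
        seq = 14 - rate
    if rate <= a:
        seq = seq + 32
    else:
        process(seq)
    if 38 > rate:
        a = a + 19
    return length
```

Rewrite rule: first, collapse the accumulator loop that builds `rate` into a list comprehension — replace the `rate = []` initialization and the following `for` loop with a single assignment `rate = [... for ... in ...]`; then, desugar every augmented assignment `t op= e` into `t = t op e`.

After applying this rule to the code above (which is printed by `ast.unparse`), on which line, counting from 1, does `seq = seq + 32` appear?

19

Transformed code:
def work(a):
    if a < 34:
        x = x + (7 - 24)
        record(seq)
    if 13 == 6 <= a:
        log(28)
        seq = x
    handle(a)
    emit(a)
    x = seq % 34
    rate = [emit(emit(x)) for length in x]
    record(20)
    if a == seq:
        record(seq)
        x = print(rate[x])
    else:
        seq = 14 - rate
    if rate <= a:
        seq = seq + 32
    else:
        process(seq)
    if 38 > rate:
        a = a + 19
    return length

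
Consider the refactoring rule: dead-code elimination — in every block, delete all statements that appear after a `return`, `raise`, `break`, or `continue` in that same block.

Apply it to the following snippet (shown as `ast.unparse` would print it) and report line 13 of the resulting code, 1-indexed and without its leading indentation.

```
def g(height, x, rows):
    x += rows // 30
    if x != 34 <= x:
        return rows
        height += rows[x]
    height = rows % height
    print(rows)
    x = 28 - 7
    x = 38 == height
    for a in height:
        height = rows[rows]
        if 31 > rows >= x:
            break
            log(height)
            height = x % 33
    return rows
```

return rows

Transformed code:
def g(height, x, rows):
    x += rows // 30
    if x != 34 <= x:
        return rows
    height = rows % height
    print(rows)
    x = 28 - 7
    x = 38 == height
    for a in height:
        height = rows[rows]
        if 31 > rows >= x:
            break
    return rows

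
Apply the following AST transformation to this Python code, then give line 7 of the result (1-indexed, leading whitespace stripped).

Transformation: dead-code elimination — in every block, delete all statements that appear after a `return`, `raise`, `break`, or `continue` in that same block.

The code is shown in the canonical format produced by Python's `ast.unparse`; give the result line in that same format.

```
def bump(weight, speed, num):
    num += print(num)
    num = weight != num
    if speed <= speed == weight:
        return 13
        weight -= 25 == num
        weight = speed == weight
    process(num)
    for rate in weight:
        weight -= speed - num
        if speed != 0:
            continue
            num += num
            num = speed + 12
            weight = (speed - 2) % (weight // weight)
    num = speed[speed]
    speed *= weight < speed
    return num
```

Transformed code:
def bump(weight, speed, num):
    num += print(num)
    num = weight != num
    if speed <= speed == weight:
        return 13
    process(num)
    for rate in weight:
        weight -= speed - num
        if speed != 0:
            continue
    num = speed[speed]
    speed *= weight < speed
    return num

for rate in weight:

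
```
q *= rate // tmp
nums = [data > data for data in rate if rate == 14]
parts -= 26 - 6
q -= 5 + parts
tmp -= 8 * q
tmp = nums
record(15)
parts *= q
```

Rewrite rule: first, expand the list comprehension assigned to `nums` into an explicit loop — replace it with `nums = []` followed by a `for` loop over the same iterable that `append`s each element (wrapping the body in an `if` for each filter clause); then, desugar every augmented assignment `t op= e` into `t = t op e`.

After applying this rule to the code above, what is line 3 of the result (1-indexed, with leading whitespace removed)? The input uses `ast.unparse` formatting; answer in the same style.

for data in rate:

Transformed code:
q = q * (rate // tmp)
nums = []
for data in rate:
    if rate == 14:
        nums.append(data > data)
parts = parts - (26 - 6)
q = q - (5 + parts)
tmp = tmp - 8 * q
tmp = nums
record(15)
parts = parts * q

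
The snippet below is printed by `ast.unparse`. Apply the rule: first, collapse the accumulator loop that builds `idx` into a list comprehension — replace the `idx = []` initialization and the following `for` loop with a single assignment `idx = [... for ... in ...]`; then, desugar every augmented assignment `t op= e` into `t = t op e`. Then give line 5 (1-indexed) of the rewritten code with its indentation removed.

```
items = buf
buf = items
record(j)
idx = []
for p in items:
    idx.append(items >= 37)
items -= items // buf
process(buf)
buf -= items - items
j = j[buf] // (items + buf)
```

Transformed code:
items = buf
buf = items
record(j)
idx = [items >= 37 for p in items]
items = items - items // buf
process(buf)
buf = buf - (items - items)
j = j[buf] // (items + buf)

items = items - items // buf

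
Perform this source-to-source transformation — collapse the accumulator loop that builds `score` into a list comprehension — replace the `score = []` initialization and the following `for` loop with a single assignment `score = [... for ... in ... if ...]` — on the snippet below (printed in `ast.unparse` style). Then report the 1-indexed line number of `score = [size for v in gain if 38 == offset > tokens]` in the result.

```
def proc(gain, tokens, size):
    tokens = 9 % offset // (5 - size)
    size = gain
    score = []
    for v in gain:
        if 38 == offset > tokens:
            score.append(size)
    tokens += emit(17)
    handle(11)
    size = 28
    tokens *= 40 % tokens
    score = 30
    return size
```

4

Transformed code:
def proc(gain, tokens, size):
    tokens = 9 % offset // (5 - size)
    size = gain
    score = [size for v in gain if 38 == offset > tokens]
    tokens += emit(17)
    handle(11)
    size = 28
    tokens *= 40 % tokens
    score = 30
    return size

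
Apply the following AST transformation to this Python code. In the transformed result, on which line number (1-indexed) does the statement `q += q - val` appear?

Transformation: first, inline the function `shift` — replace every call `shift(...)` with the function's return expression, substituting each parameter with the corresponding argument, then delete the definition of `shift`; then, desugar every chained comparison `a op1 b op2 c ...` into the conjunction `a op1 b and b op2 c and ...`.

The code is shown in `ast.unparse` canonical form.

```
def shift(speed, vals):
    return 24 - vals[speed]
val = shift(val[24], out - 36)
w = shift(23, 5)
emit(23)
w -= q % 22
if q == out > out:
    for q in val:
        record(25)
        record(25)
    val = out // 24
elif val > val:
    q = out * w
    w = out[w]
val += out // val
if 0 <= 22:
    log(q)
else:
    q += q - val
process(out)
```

17

Transformed code:
val = 24 - (out - 36)[val[24]]
w = 24 - 5[23]
emit(23)
w -= q % 22
if q == out and out > out:
    for q in val:
        record(25)
        record(25)
    val = out // 24
elif val > val:
    q = out * w
    w = out[w]
val += out // val
if 0 <= 22:
    log(q)
else:
    q += q - val
process(out)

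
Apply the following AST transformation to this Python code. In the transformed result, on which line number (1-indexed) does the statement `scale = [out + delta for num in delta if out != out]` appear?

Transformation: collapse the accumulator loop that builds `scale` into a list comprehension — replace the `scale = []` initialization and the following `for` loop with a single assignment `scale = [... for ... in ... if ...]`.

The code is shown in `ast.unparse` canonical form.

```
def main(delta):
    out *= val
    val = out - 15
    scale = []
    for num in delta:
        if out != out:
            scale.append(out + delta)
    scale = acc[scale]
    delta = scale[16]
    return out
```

Transformed code:
def main(delta):
    out *= val
    val = out - 15
    scale = [out + delta for num in delta if out != out]
    scale = acc[scale]
    delta = scale[16]
    return out

4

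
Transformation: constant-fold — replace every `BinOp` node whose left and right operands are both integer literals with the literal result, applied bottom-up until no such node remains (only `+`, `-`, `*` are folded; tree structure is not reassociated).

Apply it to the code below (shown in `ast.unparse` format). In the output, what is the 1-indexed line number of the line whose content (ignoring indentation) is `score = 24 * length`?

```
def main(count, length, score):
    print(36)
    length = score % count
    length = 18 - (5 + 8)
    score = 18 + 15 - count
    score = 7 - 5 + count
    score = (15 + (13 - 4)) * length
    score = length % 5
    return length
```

7

Transformed code:
def main(count, length, score):
    print(36)
    length = score % count
    length = 5
    score = 33 - count
    score = 2 + count
    score = 24 * length
    score = length % 5
    return length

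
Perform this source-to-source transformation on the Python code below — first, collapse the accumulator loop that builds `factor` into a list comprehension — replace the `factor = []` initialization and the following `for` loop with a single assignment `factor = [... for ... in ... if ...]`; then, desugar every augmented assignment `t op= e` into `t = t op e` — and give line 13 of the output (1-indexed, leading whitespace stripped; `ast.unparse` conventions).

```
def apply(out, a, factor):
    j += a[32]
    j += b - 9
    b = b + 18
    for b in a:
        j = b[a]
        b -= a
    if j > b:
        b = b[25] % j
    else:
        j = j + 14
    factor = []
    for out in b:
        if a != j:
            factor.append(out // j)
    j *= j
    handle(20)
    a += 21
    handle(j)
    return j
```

Transformed code:
def apply(out, a, factor):
    j = j + a[32]
    j = j + (b - 9)
    b = b + 18
    for b in a:
        j = b[a]
        b = b - a
    if j > b:
        b = b[25] % j
    else:
        j = j + 14
    factor = [out // j for out in b if a != j]
    j = j * j
    handle(20)
    a = a + 21
    handle(j)
    return j

j = j * j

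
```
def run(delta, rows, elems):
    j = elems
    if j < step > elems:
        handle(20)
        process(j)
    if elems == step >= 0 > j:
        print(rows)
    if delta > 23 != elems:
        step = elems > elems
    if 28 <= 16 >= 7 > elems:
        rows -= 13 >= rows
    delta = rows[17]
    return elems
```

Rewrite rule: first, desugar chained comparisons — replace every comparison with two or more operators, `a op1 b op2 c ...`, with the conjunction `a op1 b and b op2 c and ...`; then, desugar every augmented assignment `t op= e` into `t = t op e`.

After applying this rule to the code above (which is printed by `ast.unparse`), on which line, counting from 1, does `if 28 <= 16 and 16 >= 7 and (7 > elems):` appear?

10

Transformed code:
def run(delta, rows, elems):
    j = elems
    if j < step and step > elems:
        handle(20)
        process(j)
    if elems == step and step >= 0 and (0 > j):
        print(rows)
    if delta > 23 and 23 != elems:
        step = elems > elems
    if 28 <= 16 and 16 >= 7 and (7 > elems):
        rows = rows - (13 >= rows)
    delta = rows[17]
    return elems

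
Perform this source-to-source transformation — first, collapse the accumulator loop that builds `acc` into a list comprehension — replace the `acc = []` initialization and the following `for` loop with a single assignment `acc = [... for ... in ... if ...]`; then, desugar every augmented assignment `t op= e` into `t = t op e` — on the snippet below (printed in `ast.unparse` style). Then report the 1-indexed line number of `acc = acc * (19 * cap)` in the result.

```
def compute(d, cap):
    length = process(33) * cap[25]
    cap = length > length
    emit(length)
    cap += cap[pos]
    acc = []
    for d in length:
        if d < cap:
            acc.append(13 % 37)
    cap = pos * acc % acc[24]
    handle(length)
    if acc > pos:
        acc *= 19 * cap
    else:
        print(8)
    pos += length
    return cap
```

Transformed code:
def compute(d, cap):
    length = process(33) * cap[25]
    cap = length > length
    emit(length)
    cap = cap + cap[pos]
    acc = [13 % 37 for d in length if d < cap]
    cap = pos * acc % acc[24]
    handle(length)
    if acc > pos:
        acc = acc * (19 * cap)
    else:
        print(8)
    pos = pos + length
    return cap

10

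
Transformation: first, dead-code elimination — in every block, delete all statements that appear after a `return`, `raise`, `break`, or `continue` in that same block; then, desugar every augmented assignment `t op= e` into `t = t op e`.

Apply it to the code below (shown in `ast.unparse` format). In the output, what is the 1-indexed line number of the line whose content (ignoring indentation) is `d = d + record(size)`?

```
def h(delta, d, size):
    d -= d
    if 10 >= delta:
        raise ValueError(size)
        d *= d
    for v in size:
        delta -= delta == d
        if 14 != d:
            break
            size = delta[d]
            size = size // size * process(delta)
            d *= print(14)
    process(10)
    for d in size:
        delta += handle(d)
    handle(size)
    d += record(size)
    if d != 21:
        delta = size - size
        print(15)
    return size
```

13

Transformed code:
def h(delta, d, size):
    d = d - d
    if 10 >= delta:
        raise ValueError(size)
    for v in size:
        delta = delta - (delta == d)
        if 14 != d:
            break
    process(10)
    for d in size:
        delta = delta + handle(d)
    handle(size)
    d = d + record(size)
    if d != 21:
        delta = size - size
        print(15)
    return size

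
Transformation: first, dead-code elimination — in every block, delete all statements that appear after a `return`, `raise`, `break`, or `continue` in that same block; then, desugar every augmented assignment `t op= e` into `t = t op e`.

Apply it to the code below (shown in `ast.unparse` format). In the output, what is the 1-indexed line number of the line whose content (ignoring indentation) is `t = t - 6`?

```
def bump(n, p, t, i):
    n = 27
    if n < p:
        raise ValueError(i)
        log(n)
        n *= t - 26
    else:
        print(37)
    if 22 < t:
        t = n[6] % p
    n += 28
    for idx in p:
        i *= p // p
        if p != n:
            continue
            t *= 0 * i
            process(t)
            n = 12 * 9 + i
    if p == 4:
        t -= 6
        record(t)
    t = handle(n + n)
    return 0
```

Transformed code:
def bump(n, p, t, i):
    n = 27
    if n < p:
        raise ValueError(i)
    else:
        print(37)
    if 22 < t:
        t = n[6] % p
    n = n + 28
    for idx in p:
        i = i * (p // p)
        if p != n:
            continue
    if p == 4:
        t = t - 6
        record(t)
    t = handle(n + n)
    return 0

15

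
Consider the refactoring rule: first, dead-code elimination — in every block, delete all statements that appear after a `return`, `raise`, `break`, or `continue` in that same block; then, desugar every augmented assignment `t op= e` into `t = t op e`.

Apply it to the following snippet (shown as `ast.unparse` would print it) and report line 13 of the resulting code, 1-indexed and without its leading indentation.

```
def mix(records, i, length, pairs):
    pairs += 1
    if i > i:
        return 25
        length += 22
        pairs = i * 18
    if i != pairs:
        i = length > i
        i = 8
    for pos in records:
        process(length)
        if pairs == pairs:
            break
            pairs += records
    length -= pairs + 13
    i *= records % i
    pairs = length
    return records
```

Transformed code:
def mix(records, i, length, pairs):
    pairs = pairs + 1
    if i > i:
        return 25
    if i != pairs:
        i = length > i
        i = 8
    for pos in records:
        process(length)
        if pairs == pairs:
            break
    length = length - (pairs + 13)
    i = i * (records % i)
    pairs = length
    return records

i = i * (records % i)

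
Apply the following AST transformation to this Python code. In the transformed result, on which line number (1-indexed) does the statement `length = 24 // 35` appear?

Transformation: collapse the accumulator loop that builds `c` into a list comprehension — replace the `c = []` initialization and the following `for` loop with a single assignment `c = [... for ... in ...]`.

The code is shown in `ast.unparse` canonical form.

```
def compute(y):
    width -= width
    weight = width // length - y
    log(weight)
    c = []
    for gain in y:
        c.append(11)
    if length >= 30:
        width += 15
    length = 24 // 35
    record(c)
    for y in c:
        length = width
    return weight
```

Transformed code:
def compute(y):
    width -= width
    weight = width // length - y
    log(weight)
    c = [11 for gain in y]
    if length >= 30:
        width += 15
    length = 24 // 35
    record(c)
    for y in c:
        length = width
    return weight

8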